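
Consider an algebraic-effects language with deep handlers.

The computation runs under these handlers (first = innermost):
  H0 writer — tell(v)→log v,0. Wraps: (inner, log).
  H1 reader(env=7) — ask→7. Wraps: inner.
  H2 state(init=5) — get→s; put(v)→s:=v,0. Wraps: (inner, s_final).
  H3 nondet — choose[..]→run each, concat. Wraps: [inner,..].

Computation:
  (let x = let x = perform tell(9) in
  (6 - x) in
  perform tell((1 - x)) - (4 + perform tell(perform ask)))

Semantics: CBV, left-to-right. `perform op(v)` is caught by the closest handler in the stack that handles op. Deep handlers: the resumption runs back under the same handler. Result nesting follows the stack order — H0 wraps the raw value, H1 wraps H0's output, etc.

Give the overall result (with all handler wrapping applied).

Answer: [((-4, (9, -5, 7)), 5)]

Step-by-step:
tell(9) @ H0 ⇒ log+=9
tell(-5) @ H0 ⇒ log+=-5
ask @ H1 ⇒ 7
tell(7) @ H0 ⇒ log+=7
H0 returns (-4, (9, -5, 7))
H1 returns (-4, (9, -5, 7))
H2 returns ((-4, (9, -5, 7)), 5)
H3 returns [((-4, (9, -5, 7)), 5)]
= [((-4, (9, -5, 7)), 5)]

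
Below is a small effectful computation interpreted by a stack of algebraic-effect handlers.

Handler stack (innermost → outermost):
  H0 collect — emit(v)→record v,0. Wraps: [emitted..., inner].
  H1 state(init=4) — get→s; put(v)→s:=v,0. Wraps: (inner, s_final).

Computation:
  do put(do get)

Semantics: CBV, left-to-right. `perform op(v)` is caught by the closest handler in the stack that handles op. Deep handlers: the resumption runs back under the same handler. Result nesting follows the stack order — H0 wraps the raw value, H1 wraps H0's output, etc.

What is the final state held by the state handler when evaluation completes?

Answer: 4

Working:
get @ H1 ⇒ 4
put(4) @ H1 ⇒ s:=4
H0 returns [0]
H1 returns ([0], 4)
= ([0], 4)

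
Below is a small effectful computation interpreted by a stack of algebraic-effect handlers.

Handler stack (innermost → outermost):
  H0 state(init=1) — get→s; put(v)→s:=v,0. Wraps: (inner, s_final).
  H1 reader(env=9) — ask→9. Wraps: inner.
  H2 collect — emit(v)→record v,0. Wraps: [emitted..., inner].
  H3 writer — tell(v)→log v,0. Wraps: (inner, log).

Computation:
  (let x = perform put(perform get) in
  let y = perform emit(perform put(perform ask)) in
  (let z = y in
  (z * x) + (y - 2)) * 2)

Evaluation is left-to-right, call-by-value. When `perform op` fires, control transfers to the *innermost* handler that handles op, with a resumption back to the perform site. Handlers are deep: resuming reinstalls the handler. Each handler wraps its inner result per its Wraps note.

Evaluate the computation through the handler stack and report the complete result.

Step-by-step:
get @ H0 ⇒ 1
put(1) @ H0 ⇒ s:=1
ask @ H1 ⇒ 9
put(9) @ H0 ⇒ s:=9
emit(0) @ H2 ⇒ out+=0
H0 returns (-4, 9)
H1 returns (-4, 9)
H2 returns [0, (-4, 9)]
H3 returns ([0, (-4, 9)], ())
= ([0, (-4, 9)], ())

Answer: ([0, (-4, 9)], ())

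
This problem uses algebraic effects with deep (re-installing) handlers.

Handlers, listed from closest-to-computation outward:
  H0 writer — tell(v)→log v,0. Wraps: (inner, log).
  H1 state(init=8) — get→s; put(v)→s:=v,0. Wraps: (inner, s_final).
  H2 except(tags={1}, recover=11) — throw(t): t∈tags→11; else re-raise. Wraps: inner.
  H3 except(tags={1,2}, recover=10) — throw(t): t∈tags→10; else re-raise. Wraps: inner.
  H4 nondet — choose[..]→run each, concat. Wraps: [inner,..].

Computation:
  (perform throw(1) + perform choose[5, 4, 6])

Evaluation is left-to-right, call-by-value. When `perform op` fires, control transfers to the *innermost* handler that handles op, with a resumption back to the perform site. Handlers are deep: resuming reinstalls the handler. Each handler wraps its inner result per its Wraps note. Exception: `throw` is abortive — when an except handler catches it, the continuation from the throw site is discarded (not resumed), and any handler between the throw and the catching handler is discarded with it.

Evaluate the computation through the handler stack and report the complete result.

Answer: [11]

Working:
throw(1) @ H2 caught ⇒ 11
H3 returns 11
H4 returns [11]
= [11]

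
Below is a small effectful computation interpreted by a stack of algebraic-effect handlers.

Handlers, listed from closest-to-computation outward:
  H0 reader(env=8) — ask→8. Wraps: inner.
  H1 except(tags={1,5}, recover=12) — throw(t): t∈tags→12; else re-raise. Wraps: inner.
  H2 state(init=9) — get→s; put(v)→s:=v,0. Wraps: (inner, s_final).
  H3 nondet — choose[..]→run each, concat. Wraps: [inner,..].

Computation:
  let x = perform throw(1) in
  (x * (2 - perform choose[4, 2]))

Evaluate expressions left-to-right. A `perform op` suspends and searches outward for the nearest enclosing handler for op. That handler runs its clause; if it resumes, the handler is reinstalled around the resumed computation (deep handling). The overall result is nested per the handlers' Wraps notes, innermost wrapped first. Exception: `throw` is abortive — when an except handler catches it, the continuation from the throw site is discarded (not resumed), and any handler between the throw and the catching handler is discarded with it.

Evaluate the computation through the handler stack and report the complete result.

Step-by-step:
throw(1) @ H1 caught ⇒ 12
H2 returns (12, 9)
H3 returns [(12, 9)]
= [(12, 9)]

Answer: [(12, 9)]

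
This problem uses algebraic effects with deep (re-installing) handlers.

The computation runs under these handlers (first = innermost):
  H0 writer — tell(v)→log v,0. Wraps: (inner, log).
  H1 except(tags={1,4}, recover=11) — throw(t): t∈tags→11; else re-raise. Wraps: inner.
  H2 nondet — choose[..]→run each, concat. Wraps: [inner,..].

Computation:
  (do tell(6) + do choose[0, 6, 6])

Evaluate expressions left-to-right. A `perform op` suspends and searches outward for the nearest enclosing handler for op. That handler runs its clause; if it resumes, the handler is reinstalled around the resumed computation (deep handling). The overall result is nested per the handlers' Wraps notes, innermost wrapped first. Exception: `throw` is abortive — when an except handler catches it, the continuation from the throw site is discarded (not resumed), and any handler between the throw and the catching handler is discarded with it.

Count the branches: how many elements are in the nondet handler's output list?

Answer: 3

Working:
tell(6) @ H0 ⇒ log+=6
choose[0, 6, 6] @ H2
  branch[0] choose=0:
    H0 returns (0, (6))
    H1 returns (0, (6))
    H2 returns [(0, (6))]
  branch[1] choose=6:
    H0 returns (6, (6))
    H1 returns (6, (6))
    H2 returns [(6, (6))]
  branch[2] choose=6:
    H0 returns (6, (6))
    H1 returns (6, (6))
    H2 returns [(6, (6))]
= [(0, (6)), (6, (6)), (6, (6))]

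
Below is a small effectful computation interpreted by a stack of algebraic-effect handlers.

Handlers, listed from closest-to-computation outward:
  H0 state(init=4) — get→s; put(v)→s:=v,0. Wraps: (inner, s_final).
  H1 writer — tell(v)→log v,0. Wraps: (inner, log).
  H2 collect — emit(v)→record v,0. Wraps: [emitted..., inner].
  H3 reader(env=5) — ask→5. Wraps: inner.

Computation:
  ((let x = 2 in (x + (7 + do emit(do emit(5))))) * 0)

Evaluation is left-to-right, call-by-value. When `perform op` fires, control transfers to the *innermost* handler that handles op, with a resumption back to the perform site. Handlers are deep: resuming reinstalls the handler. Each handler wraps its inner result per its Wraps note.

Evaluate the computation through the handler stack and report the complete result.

Answer: [5, 0, ((0, 4), ())]

Working:
emit(5) @ H2 ⇒ out+=5
emit(0) @ H2 ⇒ out+=0
H0 returns (0, 4)
H1 returns ((0, 4), ())
H2 returns [5, 0, ((0, 4), ())]
H3 returns [5, 0, ((0, 4), ())]
= [5, 0, ((0, 4), ())]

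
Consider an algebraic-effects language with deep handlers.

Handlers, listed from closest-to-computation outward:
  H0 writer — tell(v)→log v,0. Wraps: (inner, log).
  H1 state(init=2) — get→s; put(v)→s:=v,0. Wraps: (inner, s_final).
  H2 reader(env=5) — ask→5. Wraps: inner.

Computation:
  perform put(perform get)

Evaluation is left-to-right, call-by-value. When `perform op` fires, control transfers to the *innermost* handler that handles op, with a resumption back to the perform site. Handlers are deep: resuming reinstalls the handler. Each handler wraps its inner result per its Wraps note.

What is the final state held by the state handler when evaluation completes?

Working:
get @ H1 ⇒ 2
put(2) @ H1 ⇒ s:=2
H0 returns (0, ())
H1 returns ((0, ()), 2)
H2 returns ((0, ()), 2)
= ((0, ()), 2)

Answer: 2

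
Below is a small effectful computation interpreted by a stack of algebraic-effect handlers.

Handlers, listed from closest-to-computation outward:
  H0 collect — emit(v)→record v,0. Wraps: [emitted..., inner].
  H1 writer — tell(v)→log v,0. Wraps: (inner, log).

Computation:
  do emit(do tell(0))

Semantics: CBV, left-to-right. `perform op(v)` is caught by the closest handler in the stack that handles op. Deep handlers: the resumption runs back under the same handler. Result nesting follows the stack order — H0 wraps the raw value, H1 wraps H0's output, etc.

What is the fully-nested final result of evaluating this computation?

Answer: ([0, 0], (0))

Step-by-step:
tell(0) @ H1 ⇒ log+=0
emit(0) @ H0 ⇒ out+=0
H0 returns [0, 0]
H1 returns ([0, 0], (0))
= ([0, 0], (0))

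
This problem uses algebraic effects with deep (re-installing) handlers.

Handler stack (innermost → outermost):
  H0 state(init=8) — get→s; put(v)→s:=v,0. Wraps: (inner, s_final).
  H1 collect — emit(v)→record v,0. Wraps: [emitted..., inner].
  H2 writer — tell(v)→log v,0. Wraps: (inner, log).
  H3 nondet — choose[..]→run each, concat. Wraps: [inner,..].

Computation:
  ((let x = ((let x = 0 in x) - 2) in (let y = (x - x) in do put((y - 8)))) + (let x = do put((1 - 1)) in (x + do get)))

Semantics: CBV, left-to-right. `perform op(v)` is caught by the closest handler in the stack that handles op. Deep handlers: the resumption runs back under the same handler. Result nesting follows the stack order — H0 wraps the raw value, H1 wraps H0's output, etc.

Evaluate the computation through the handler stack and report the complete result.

Answer: [([(0, 0)], ())]

Step-by-step:
put(-8) @ H0 ⇒ s:=-8
put(0) @ H0 ⇒ s:=0
get @ H0 ⇒ 0
H0 returns (0, 0)
H1 returns [(0, 0)]
H2 returns ([(0, 0)], ())
H3 returns [([(0, 0)], ())]
= [([(0, 0)], ())]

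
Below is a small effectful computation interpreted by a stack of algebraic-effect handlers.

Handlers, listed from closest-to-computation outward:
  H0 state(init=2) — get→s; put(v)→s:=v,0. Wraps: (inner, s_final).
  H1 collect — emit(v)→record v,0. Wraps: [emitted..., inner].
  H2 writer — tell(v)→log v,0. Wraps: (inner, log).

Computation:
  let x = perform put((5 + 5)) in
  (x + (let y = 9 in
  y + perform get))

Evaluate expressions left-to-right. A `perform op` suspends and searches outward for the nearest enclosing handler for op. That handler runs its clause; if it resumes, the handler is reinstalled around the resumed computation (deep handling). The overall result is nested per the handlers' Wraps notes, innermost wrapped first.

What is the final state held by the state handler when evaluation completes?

Answer: 10

Step-by-step:
put(10) @ H0 ⇒ s:=10
get @ H0 ⇒ 10
H0 returns (19, 10)
H1 returns [(19, 10)]
H2 returns ([(19, 10)], ())
= ([(19, 10)], ())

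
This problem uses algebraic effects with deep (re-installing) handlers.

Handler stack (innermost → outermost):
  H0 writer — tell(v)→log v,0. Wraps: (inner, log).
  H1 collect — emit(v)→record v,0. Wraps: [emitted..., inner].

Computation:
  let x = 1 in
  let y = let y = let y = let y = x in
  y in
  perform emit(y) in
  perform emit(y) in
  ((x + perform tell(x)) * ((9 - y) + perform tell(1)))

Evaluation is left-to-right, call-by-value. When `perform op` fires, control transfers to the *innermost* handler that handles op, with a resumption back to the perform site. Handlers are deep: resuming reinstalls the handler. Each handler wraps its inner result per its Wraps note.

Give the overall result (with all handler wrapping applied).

Answer: [1, 0, (9, (1, 1))]

Working:
emit(1) @ H1 ⇒ out+=1
emit(0) @ H1 ⇒ out+=0
tell(1) @ H0 ⇒ log+=1
tell(1) @ H0 ⇒ log+=1
H0 returns (9, (1, 1))
H1 returns [1, 0, (9, (1, 1))]
= [1, 0, (9, (1, 1))]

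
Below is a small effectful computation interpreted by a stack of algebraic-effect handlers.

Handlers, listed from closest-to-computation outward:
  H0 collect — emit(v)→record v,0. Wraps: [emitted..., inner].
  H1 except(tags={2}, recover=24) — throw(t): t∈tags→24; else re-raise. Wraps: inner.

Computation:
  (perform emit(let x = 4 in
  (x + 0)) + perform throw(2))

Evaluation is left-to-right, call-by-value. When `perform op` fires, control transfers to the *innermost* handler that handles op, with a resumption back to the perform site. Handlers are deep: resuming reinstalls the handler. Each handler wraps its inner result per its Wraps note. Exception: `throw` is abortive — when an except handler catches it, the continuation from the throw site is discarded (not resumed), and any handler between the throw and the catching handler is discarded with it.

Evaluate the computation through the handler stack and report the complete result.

Answer: 24

Working:
emit(4) @ H0 ⇒ out+=4
throw(2) @ H1 caught ⇒ 24
= 24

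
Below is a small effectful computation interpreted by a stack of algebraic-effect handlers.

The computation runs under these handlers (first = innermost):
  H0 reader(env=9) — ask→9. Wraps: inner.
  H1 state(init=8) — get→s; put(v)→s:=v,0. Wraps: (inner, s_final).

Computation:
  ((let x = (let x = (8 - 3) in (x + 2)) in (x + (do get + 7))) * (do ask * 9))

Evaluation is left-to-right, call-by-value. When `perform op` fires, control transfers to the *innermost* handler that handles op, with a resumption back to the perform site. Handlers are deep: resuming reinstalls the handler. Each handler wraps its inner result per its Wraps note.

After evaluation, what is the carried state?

Answer: 8

Working:
get @ H1 ⇒ 8
ask @ H0 ⇒ 9
H0 returns 1782
H1 returns (1782, 8)
= (1782, 8)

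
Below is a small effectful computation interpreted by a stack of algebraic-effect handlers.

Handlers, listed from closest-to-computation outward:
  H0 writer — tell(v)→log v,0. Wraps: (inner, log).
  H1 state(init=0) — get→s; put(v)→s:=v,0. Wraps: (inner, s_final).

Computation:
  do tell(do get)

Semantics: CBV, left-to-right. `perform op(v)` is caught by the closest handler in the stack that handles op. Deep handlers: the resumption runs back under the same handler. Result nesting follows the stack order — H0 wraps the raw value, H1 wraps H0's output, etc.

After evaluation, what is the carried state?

Evaluation trace:
get @ H1 ⇒ 0
tell(0) @ H0 ⇒ log+=0
H0 returns (0, (0))
H1 returns ((0, (0)), 0)
= ((0, (0)), 0)

Answer: 0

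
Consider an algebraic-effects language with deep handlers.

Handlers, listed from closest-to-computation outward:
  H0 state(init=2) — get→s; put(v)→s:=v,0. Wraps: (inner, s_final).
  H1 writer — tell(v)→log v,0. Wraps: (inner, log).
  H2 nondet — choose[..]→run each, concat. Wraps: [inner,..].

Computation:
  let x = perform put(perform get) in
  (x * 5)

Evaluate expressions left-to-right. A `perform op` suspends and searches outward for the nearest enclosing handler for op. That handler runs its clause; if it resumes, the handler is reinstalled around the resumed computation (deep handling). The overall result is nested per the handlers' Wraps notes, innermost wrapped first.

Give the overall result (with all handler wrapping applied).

Step-by-step:
get @ H0 ⇒ 2
put(2) @ H0 ⇒ s:=2
H0 returns (0, 2)
H1 returns ((0, 2), ())
H2 returns [((0, 2), ())]
= [((0, 2), ())]

Answer: [((0, 2), ())]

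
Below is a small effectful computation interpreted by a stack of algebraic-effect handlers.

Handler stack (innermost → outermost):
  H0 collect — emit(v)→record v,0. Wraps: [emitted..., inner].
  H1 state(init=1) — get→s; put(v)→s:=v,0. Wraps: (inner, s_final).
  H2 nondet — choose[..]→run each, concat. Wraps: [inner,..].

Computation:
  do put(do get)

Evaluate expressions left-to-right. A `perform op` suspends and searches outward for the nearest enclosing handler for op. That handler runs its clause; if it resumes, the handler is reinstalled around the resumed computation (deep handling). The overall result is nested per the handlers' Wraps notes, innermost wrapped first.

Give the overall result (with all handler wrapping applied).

Answer: [([0], 1)]

Working:
get @ H1 ⇒ 1
put(1) @ H1 ⇒ s:=1
H0 returns [0]
H1 returns ([0], 1)
H2 returns [([0], 1)]
= [([0], 1)]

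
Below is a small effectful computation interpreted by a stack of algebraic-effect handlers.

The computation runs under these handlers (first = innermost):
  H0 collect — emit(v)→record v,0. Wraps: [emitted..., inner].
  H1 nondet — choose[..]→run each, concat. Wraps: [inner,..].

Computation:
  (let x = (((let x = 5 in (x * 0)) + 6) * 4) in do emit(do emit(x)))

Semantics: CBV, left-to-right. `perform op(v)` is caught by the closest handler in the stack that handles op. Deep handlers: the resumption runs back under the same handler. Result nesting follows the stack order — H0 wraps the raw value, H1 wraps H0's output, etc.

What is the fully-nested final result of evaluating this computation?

Answer: [[24, 0, 0]]

Working:
emit(24) @ H0 ⇒ out+=24
emit(0) @ H0 ⇒ out+=0
H0 returns [24, 0, 0]
H1 returns [[24, 0, 0]]
= [[24, 0, 0]]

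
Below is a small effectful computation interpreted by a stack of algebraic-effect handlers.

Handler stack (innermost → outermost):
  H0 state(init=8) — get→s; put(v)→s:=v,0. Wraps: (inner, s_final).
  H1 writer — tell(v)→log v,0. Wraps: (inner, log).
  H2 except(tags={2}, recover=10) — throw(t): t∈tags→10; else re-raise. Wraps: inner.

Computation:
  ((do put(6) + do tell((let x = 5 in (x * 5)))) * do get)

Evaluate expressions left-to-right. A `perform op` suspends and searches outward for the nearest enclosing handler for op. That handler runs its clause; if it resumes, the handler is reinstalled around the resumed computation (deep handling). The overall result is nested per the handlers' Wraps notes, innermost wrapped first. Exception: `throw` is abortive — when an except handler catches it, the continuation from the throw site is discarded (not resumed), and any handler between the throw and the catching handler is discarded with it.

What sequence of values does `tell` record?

Evaluation trace:
put(6) @ H0 ⇒ s:=6
tell(25) @ H1 ⇒ log+=25
get @ H0 ⇒ 6
H0 returns (0, 6)
H1 returns ((0, 6), (25))
H2 returns ((0, 6), (25))
= ((0, 6), (25))

Answer: (25)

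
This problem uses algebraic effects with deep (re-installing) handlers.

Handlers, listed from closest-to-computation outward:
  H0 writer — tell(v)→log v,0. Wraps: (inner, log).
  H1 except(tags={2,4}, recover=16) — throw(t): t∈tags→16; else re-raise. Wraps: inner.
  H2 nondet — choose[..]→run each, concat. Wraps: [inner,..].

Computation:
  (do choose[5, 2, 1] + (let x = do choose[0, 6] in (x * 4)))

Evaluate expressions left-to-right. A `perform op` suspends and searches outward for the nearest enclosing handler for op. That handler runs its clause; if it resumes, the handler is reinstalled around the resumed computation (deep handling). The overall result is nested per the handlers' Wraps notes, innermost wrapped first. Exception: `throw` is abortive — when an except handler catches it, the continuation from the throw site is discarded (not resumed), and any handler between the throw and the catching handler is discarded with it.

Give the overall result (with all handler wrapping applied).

Step-by-step:
choose[5, 2, 1] @ H2
  branch[0] choose=5:
    choose[0, 6] @ H2
      branch[0] choose=0:
        H0 returns (5, ())
        H1 returns (5, ())
        H2 returns [(5, ())]
      branch[1] choose=6:
        H0 returns (29, ())
        H1 returns (29, ())
        H2 returns [(29, ())]
  branch[1] choose=2:
    choose[0, 6] @ H2
      branch[0] choose=0:
        H0 returns (2, ())
        H1 returns (2, ())
        H2 returns [(2, ())]
      branch[1] choose=6:
        H0 returns (26, ())
        H1 returns (26, ())
        H2 returns [(26, ())]
  branch[2] choose=1:
    choose[0, 6] @ H2
      branch[0] choose=0:
        H0 returns (1, ())
        H1 returns (1, ())
        H2 returns [(1, ())]
      branch[1] choose=6:
        H0 returns (25, ())
        H1 returns (25, ())
        H2 returns [(25, ())]
= [(5, ()), (29, ()), (2, ()), (26, ()), (1, ()), (25, ())]

Answer: [(5, ()), (29, ()), (2, ()), (26, ()), (1, ()), (25, ())]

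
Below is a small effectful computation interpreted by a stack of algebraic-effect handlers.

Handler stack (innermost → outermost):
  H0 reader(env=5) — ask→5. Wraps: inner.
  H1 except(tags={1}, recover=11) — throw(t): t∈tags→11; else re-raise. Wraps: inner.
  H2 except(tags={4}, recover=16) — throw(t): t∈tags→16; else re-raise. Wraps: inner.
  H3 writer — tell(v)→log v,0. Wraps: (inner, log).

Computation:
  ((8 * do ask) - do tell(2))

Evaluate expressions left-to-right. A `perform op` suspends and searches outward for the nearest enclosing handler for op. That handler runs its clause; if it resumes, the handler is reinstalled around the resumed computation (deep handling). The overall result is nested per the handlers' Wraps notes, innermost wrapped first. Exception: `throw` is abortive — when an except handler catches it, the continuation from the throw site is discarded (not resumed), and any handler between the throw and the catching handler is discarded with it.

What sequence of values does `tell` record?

Answer: (2)

Step-by-step:
ask @ H0 ⇒ 5
tell(2) @ H3 ⇒ log+=2
H0 returns 40
H1 returns 40
H2 returns 40
H3 returns (40, (2))
= (40, (2))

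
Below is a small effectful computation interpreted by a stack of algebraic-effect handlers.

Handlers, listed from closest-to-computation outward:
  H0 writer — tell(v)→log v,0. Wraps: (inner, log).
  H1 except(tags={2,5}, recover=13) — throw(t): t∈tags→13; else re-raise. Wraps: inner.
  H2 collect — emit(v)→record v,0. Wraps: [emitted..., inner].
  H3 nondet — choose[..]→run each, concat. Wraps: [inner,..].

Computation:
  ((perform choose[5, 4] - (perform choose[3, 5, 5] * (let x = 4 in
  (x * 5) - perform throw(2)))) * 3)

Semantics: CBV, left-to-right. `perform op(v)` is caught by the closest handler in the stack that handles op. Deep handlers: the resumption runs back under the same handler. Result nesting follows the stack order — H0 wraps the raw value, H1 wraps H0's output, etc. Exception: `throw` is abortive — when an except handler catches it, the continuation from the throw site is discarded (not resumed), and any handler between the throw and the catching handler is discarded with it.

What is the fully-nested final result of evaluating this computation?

Working:
choose[5, 4] @ H3
  branch[0] choose=5:
    choose[3, 5, 5] @ H3
      branch[0] choose=3:
        throw(2) @ H1 caught ⇒ 13
        H2 returns [13]
        H3 returns [[13]]
      branch[1] choose=5:
        throw(2) @ H1 caught ⇒ 13
        H2 returns [13]
        H3 returns [[13]]
      branch[2] choose=5:
        throw(2) @ H1 caught ⇒ 13
        H2 returns [13]
        H3 returns [[13]]
  branch[1] choose=4:
    choose[3, 5, 5] @ H3
      branch[0] choose=3:
        throw(2) @ H1 caught ⇒ 13
        H2 returns [13]
        H3 returns [[13]]
      branch[1] choose=5:
        throw(2) @ H1 caught ⇒ 13
        H2 returns [13]
        H3 returns [[13]]
      branch[2] choose=5:
        throw(2) @ H1 caught ⇒ 13
        H2 returns [13]
        H3 returns [[13]]
= [[13], [13], [13], [13], [13], [13]]

Answer: [[13], [13], [13], [13], [13], [13]]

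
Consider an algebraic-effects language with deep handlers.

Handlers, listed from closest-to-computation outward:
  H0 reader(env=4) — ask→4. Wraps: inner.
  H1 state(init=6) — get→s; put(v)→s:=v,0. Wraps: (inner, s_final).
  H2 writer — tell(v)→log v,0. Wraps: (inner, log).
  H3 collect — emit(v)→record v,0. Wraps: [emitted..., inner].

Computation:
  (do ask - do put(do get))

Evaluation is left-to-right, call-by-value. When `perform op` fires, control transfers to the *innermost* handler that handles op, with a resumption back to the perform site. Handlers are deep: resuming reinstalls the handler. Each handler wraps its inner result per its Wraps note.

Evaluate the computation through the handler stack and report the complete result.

Answer: [((4, 6), ())]

Evaluation trace:
ask @ H0 ⇒ 4
get @ H1 ⇒ 6
put(6) @ H1 ⇒ s:=6
H0 returns 4
H1 returns (4, 6)
H2 returns ((4, 6), ())
H3 returns [((4, 6), ())]
= [((4, 6), ())]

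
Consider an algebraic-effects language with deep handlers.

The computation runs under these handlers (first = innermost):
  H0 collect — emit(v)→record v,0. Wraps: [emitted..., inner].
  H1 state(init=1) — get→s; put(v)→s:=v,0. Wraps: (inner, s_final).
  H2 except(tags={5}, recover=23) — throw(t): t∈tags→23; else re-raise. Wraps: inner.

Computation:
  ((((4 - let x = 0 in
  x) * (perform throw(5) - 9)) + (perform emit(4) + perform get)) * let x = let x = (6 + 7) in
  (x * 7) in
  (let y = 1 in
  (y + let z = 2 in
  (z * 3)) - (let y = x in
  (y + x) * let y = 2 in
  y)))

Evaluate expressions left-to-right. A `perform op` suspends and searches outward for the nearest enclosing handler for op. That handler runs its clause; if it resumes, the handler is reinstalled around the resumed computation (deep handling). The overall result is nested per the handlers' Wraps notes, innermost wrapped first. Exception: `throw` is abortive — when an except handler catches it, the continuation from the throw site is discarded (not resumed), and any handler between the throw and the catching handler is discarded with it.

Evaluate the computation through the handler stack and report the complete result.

Answer: 23

Evaluation trace:
throw(5) @ H2 caught ⇒ 23
= 23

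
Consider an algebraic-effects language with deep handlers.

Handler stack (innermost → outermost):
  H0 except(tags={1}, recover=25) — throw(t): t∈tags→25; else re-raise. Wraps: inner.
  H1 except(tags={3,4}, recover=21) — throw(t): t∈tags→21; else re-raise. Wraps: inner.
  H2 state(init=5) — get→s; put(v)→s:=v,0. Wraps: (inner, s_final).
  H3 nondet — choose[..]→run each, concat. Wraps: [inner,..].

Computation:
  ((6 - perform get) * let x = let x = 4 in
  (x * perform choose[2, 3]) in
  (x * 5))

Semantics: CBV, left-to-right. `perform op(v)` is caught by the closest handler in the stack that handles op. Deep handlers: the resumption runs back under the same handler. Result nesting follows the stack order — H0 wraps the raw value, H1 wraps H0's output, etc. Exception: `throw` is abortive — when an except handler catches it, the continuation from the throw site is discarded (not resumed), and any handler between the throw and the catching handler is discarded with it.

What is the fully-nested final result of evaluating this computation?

Answer: [(40, 5), (60, 5)]

Step-by-step:
get @ H2 ⇒ 5
choose[2, 3] @ H3
  branch[0] choose=2:
    H0 returns 40
    H1 returns 40
    H2 returns (40, 5)
    H3 returns [(40, 5)]
  branch[1] choose=3:
    H0 returns 60
    H1 returns 60
    H2 returns (60, 5)
    H3 returns [(60, 5)]
= [(40, 5), (60, 5)]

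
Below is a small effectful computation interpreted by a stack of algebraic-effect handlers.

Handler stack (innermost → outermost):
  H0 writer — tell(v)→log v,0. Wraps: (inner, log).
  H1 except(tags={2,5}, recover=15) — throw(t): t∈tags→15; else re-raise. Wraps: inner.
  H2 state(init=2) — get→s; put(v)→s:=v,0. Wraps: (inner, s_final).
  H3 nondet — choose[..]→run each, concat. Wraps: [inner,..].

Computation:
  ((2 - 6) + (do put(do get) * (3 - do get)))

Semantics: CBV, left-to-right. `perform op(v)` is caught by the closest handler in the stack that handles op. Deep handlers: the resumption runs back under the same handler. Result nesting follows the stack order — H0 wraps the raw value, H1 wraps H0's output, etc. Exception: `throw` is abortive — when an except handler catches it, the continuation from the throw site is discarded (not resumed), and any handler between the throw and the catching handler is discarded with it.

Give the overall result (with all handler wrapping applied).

Answer: [((-4, ()), 2)]

Evaluation trace:
get @ H2 ⇒ 2
put(2) @ H2 ⇒ s:=2
get @ H2 ⇒ 2
H0 returns (-4, ())
H1 returns (-4, ())
H2 returns ((-4, ()), 2)
H3 returns [((-4, ()), 2)]
= [((-4, ()), 2)]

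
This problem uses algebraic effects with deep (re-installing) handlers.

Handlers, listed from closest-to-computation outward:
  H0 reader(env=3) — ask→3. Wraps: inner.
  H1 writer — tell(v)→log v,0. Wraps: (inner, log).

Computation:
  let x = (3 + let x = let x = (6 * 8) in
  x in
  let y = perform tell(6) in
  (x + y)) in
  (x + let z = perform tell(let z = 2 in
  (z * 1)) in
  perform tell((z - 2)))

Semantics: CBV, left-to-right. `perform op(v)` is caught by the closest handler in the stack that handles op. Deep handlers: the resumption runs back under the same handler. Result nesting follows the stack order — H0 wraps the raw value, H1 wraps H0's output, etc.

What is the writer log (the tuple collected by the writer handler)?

Step-by-step:
tell(6) @ H1 ⇒ log+=6
tell(2) @ H1 ⇒ log+=2
tell(-2) @ H1 ⇒ log+=-2
H0 returns 51
H1 returns (51, (6, 2, -2))
= (51, (6, 2, -2))

Answer: (6, 2, -2)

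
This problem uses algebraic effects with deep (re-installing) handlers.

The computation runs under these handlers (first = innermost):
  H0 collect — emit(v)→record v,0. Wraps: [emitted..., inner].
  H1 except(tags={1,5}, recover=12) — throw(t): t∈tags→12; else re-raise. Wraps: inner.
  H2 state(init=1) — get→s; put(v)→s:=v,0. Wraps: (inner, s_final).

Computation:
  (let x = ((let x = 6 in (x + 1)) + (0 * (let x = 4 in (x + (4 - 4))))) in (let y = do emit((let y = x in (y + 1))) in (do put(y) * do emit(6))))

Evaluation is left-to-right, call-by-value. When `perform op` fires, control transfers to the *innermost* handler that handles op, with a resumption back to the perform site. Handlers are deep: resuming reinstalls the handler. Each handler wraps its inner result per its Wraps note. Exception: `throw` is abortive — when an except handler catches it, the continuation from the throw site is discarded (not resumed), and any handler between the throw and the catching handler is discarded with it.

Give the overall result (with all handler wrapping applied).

Answer: ([8, 6, 0], 0)

Working:
emit(8) @ H0 ⇒ out+=8
put(0) @ H2 ⇒ s:=0
emit(6) @ H0 ⇒ out+=6
H0 returns [8, 6, 0]
H1 returns [8, 6, 0]
H2 returns ([8, 6, 0], 0)
= ([8, 6, 0], 0)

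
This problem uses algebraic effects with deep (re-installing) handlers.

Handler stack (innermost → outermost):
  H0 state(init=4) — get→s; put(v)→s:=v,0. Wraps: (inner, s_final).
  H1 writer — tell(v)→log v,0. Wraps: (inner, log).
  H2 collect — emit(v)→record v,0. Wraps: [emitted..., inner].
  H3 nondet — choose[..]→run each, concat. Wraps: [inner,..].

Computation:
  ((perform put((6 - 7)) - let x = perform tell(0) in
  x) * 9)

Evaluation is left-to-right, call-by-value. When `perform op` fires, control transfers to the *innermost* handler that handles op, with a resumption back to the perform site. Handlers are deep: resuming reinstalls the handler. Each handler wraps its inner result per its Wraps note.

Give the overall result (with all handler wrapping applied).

Working:
put(-1) @ H0 ⇒ s:=-1
tell(0) @ H1 ⇒ log+=0
H0 returns (0, -1)
H1 returns ((0, -1), (0))
H2 returns [((0, -1), (0))]
H3 returns [[((0, -1), (0))]]
= [[((0, -1), (0))]]

Answer: [[((0, -1), (0))]]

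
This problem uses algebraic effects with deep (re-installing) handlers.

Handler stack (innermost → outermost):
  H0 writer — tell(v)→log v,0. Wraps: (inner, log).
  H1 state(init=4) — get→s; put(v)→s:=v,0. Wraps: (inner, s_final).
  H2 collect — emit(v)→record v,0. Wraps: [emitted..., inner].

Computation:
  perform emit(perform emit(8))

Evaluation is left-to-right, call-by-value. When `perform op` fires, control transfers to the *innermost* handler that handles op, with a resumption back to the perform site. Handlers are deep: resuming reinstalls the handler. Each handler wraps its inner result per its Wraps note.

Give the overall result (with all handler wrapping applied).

Evaluation trace:
emit(8) @ H2 ⇒ out+=8
emit(0) @ H2 ⇒ out+=0
H0 returns (0, ())
H1 returns ((0, ()), 4)
H2 returns [8, 0, ((0, ()), 4)]
= [8, 0, ((0, ()), 4)]

Answer: [8, 0, ((0, ()), 4)]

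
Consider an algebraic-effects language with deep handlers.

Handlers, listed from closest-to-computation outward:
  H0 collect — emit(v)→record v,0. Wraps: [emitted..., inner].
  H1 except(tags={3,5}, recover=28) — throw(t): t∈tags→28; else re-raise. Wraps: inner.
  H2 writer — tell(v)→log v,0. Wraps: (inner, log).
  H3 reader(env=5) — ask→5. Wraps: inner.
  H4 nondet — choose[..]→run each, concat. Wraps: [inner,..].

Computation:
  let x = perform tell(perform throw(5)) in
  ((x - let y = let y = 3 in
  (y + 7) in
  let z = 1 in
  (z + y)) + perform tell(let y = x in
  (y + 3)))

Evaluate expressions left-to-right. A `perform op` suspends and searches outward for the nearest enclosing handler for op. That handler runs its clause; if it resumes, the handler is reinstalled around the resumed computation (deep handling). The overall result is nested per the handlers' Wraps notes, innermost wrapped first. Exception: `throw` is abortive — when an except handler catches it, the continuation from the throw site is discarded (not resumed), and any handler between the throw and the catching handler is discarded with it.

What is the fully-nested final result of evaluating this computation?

Answer: [(28, ())]

Evaluation trace:
throw(5) @ H1 caught ⇒ 28
H2 returns (28, ())
H3 returns (28, ())
H4 returns [(28, ())]
= [(28, ())]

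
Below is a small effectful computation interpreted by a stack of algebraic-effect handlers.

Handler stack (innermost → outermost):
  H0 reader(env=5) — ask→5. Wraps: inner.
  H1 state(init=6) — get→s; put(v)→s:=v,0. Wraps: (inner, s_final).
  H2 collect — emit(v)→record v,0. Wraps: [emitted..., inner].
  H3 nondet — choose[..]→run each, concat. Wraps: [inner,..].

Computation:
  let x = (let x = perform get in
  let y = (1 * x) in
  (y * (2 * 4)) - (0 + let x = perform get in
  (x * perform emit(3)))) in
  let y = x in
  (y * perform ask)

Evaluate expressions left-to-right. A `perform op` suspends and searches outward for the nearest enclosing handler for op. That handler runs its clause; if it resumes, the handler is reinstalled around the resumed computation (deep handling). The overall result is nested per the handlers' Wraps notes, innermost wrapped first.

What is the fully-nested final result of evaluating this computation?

Evaluation trace:
get @ H1 ⇒ 6
get @ H1 ⇒ 6
emit(3) @ H2 ⇒ out+=3
ask @ H0 ⇒ 5
H0 returns 240
H1 returns (240, 6)
H2 returns [3, (240, 6)]
H3 returns [[3, (240, 6)]]
= [[3, (240, 6)]]

Answer: [[3, (240, 6)]]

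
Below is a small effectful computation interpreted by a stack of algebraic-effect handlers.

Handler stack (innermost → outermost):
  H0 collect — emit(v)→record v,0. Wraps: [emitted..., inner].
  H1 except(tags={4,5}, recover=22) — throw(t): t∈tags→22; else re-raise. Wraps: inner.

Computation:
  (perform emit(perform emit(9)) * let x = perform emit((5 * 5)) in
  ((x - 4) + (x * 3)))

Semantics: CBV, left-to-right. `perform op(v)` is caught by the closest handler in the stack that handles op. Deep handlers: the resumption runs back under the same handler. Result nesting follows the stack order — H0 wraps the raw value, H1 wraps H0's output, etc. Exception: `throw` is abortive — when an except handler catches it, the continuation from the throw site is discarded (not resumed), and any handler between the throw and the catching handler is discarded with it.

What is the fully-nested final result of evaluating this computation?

Evaluation trace:
emit(9) @ H0 ⇒ out+=9
emit(0) @ H0 ⇒ out+=0
emit(25) @ H0 ⇒ out+=25
H0 returns [9, 0, 25, 0]
H1 returns [9, 0, 25, 0]
= [9, 0, 25, 0]

Answer: [9, 0, 25, 0]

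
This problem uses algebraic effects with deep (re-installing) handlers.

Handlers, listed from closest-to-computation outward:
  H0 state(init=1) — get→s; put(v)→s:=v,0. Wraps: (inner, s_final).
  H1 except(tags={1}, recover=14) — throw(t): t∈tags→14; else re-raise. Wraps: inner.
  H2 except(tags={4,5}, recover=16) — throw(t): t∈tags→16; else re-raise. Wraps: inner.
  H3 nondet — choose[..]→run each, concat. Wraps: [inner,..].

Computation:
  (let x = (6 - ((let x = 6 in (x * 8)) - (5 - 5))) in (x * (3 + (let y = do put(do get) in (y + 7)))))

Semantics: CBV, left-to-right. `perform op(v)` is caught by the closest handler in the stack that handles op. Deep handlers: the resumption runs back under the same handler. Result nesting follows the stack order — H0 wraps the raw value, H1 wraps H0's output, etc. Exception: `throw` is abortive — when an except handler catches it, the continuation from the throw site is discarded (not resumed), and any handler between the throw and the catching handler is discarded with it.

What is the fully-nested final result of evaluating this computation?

Working:
get @ H0 ⇒ 1
put(1) @ H0 ⇒ s:=1
H0 returns (-420, 1)
H1 returns (-420, 1)
H2 returns (-420, 1)
H3 returns [(-420, 1)]
= [(-420, 1)]

Answer: [(-420, 1)]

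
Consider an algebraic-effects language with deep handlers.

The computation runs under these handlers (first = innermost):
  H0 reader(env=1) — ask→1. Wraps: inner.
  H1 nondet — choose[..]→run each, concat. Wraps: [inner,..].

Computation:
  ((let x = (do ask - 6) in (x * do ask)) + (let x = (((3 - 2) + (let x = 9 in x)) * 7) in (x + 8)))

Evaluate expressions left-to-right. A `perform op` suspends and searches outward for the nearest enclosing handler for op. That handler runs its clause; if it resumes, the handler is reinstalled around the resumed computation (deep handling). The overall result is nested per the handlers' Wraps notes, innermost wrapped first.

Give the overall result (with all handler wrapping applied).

Answer: [73]

Working:
ask @ H0 ⇒ 1
ask @ H0 ⇒ 1
H0 returns 73
H1 returns [73]
= [73]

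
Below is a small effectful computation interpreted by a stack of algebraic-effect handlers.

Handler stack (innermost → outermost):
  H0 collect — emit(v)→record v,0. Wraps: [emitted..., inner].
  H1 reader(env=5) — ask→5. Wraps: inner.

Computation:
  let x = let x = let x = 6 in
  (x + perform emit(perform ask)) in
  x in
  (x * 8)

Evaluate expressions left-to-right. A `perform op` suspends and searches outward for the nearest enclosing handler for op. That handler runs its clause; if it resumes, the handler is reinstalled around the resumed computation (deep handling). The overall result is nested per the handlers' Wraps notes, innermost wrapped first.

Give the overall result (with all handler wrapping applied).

Working:
ask @ H1 ⇒ 5
emit(5) @ H0 ⇒ out+=5
H0 returns [5, 48]
H1 returns [5, 48]
= [5, 48]

Answer: [5, 48]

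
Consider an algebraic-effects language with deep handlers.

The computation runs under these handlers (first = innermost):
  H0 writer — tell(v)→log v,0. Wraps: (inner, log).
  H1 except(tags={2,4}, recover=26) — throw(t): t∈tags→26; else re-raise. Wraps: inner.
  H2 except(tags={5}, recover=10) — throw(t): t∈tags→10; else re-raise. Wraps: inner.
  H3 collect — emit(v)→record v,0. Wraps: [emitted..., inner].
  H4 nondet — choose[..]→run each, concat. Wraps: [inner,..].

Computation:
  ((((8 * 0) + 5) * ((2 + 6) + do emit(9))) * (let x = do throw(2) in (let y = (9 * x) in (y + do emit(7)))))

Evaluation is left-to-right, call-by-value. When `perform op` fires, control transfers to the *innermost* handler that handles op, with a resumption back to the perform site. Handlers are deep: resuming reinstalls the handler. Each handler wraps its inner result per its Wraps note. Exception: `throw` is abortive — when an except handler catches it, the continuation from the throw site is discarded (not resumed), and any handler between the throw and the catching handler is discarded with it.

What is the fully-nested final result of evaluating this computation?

Answer: [[9, 26]]

Step-by-step:
emit(9) @ H3 ⇒ out+=9
throw(2) @ H1 caught ⇒ 26
H2 returns 26
H3 returns [9, 26]
H4 returns [[9, 26]]
= [[9, 26]]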